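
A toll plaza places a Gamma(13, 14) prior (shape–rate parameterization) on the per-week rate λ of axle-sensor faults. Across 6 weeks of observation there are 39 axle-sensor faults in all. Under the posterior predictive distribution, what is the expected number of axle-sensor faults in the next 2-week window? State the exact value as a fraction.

26/5

Total count 39 over total exposure 6 weeks.
The Gamma prior is conjugate for the Poisson rate, so λ | data ~ Gamma(13+39, 14+6) = Gamma(52, 20).
Predictive mean over a 2-week window = T·E[λ|data] = 2·52/20 = 26/5.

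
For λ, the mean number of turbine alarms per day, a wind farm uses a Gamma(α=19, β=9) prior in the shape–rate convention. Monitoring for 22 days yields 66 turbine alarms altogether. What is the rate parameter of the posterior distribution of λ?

31

Total count 66 over total exposure 22 days.
Posterior: α' = 19 + 66 = 85, β' = 9 + 22 = 31.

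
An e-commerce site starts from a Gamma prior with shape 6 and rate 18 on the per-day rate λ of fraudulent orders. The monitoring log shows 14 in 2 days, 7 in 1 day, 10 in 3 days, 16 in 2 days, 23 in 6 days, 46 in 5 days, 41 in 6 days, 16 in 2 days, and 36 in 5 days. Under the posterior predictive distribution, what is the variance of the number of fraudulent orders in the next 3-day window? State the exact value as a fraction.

6837/500

Total count: 14 + 7 + 10 + 16 + 23 + 46 + 41 + 16 + 36 = 209.
Total exposure: 2 + 1 + 3 + 2 + 6 + 5 + 6 + 2 + 5 = 32 days.
By Gamma–Poisson conjugacy, the posterior is Gamma(α + Σx, β + Σt) = Gamma(6 + 209, 18 + 32) = Gamma(215, 50).
The posterior predictive for a window of length T is Negative Binomial with variance T·α'·(β'+T)/β'² = 3·215·53/2500 = 6837/500.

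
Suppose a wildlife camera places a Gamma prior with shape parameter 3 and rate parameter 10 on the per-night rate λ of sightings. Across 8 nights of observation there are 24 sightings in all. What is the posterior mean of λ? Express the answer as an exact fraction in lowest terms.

Total count 24 over total exposure 8 nights.
By Gamma–Poisson conjugacy, the posterior is Gamma(α + Σx, β + Σt) = Gamma(3 + 24, 10 + 8) = Gamma(27, 18).
Posterior mean = α'/β' = 27/18 = 3/2.

3/2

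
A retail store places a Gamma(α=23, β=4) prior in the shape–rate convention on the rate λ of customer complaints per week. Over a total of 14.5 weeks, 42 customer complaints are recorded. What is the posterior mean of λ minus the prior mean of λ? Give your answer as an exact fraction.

-331/148

Total count 42 over total exposure 14.5 weeks.
Posterior: α' = 23 + 42 = 65, β' = 4 + 14.5 = 37/2.
Posterior mean = 65/(37/2) = 130/37; prior mean = 23/4 = 23/4. Difference = 130/37 − 23/4 = -331/148.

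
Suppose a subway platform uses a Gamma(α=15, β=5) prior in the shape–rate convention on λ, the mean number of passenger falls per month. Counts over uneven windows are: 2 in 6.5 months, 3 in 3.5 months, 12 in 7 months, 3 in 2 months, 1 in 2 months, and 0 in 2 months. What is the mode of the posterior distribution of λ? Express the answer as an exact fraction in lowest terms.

Total count: 2 + 3 + 12 + 3 + 1 + 0 = 21.
Total exposure: 6.5 + 3.5 + 7 + 2 + 2 + 2 = 23 months.
The Gamma prior is conjugate for the Poisson rate, so λ | data ~ Gamma(15+21, 5+23) = Gamma(36, 28).
Posterior mode = (α'−1)/β' = 35/28 = 5/4.

5/4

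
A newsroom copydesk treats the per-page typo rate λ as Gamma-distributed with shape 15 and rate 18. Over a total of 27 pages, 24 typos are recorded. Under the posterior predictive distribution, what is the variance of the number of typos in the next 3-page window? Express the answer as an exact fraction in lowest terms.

208/75

Total count 24 over total exposure 27 pages.
By Gamma–Poisson conjugacy, the posterior is Gamma(α + Σx, β + Σt) = Gamma(15 + 24, 18 + 27) = Gamma(39, 45).
The posterior predictive for a window of length T is Negative Binomial with variance T·α'·(β'+T)/β'² = 3·39·48/2025 = 208/75.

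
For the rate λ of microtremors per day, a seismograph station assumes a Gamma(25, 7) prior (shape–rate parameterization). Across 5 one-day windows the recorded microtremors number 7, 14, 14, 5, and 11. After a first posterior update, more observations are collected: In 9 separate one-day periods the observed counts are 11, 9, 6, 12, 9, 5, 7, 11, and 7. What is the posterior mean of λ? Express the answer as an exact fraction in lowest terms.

51/7

Total count: 7 + 14 + 14 + 5 + 11 = 51.
Total exposure: 5 days.
After the first batch: Gamma(25 + 51, 7 + 5) = Gamma(76, 12).
Total count: 11 + 9 + 6 + 12 + 9 + 5 + 7 + 11 + 7 = 77.
Total exposure: 9 days.
After the second batch: Gamma(76 + 77, 12 + 9) = Gamma(153, 21).
Posterior mean = α'/β' = 153/21 = 51/7.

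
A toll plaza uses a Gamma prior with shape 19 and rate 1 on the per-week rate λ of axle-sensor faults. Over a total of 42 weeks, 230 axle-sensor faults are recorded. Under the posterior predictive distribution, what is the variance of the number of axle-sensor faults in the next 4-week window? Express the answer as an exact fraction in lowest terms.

46812/1849

Total count 230 over total exposure 42 weeks.
Gamma(α, β) with Poisson data over total exposure Σt gives posterior Gamma(α+Σx, β+Σt) = Gamma(249, 43).
The posterior predictive for a window of length T is Negative Binomial with variance T·α'·(β'+T)/β'² = 4·249·47/1849 = 46812/1849.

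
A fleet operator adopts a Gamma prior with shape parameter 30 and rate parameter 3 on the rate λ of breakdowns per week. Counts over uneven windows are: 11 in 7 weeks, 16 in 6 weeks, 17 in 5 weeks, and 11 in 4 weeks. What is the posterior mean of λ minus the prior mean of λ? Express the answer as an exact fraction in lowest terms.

Total count: 11 + 16 + 17 + 11 = 55.
Total exposure: 7 + 6 + 5 + 4 = 22 weeks.
Conjugate update: add total count to the shape and total exposure to the rate, giving Gamma(85, 25).
Posterior mean = 85/25 = 17/5; prior mean = 30/3 = 10. Difference = 17/5 − 10 = -33/5.

-33/5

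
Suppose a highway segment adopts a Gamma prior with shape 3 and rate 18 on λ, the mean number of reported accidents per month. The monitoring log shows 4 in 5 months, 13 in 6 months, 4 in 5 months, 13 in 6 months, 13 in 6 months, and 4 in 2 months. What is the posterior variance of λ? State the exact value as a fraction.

3/128

Total count: 4 + 13 + 4 + 13 + 13 + 4 = 51.
Total exposure: 5 + 6 + 5 + 6 + 6 + 2 = 30 months.
Conjugate update: add total count to the shape and total exposure to the rate, giving Gamma(54, 48).
Posterior variance = α'/β'² = 54/2304 = 3/128.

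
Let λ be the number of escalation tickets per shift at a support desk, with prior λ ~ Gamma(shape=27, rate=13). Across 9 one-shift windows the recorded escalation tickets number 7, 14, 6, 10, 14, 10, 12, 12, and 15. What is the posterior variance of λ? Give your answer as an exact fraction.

127/484

Total count: 7 + 14 + 6 + 10 + 14 + 10 + 12 + 12 + 15 = 100.
Total exposure: 9 shifts.
Conjugate update: add total count to the shape and total exposure to the rate, giving Gamma(127, 22).
Posterior variance = α'/β'² = 127/484.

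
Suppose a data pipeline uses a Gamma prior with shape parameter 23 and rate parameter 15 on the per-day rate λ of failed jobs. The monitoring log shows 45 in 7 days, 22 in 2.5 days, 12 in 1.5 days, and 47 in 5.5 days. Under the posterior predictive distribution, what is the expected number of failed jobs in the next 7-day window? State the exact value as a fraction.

Total count: 45 + 22 + 12 + 47 = 126.
Total exposure: 7 + 2.5 + 1.5 + 5.5 = 16.5 days.
The Gamma prior is conjugate for the Poisson rate, so λ | data ~ Gamma(23+126, 15+16.5) = Gamma(149, 63/2).
Predictive mean over a 7-day window = T·E[λ|data] = 7·149/(63/2) = 298/9.

298/9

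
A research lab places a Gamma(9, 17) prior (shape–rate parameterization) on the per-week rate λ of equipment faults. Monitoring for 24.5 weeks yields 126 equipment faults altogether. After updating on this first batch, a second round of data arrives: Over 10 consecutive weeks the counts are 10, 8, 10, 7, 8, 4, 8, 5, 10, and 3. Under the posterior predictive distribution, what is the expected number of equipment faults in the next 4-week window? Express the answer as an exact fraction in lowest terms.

1664/103

Total count 126 over total exposure 24.5 weeks.
After the first batch: Gamma(9 + 126, 17 + 24.5) = Gamma(135, 83/2).
Total count: 10 + 8 + 10 + 7 + 8 + 4 + 8 + 5 + 10 + 3 = 73.
Total exposure: 10 weeks.
After the second batch: Gamma(135 + 73, 83/2 + 10) = Gamma(208, 103/2).
Predictive mean over a 4-week window = T·E[λ|data] = 4·208/(103/2) = 1664/103.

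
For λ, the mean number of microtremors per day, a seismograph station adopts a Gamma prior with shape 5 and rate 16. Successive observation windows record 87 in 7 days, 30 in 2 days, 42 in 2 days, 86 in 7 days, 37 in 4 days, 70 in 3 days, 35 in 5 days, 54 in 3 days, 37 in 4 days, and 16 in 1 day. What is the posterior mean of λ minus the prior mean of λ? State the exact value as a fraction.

Total count: 87 + 30 + 42 + 86 + 37 + 70 + 35 + 54 + 37 + 16 = 494.
Total exposure: 7 + 2 + 2 + 7 + 4 + 3 + 5 + 3 + 4 + 1 = 38 days.
Conjugate update: add total count to the shape and total exposure to the rate, giving Gamma(499, 54).
Posterior mean = 499/54 = 499/54; prior mean = 5/16 = 5/16. Difference = 499/54 − 5/16 = 3857/432.

3857/432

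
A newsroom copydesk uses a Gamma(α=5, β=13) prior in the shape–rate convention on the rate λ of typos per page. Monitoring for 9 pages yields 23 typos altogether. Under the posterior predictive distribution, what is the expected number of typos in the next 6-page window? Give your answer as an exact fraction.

84/11

Total count 23 over total exposure 9 pages.
By Gamma–Poisson conjugacy, the posterior is Gamma(α + Σx, β + Σt) = Gamma(5 + 23, 13 + 9) = Gamma(28, 22).
Predictive mean over a 6-page window = T·E[λ|data] = 6·28/22 = 84/11.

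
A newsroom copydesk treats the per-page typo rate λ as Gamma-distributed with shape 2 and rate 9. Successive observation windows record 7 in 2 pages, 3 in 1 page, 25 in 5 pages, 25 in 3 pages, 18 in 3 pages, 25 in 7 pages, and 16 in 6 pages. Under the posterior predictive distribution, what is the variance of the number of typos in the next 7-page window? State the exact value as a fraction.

36421/1296

Total count: 7 + 3 + 25 + 25 + 18 + 25 + 16 = 119.
Total exposure: 2 + 1 + 5 + 3 + 3 + 7 + 6 = 27 pages.
By Gamma–Poisson conjugacy, the posterior is Gamma(α + Σx, β + Σt) = Gamma(2 + 119, 9 + 27) = Gamma(121, 36).
The posterior predictive for a window of length T is Negative Binomial with variance T·α'·(β'+T)/β'² = 7·121·43/1296 = 36421/1296.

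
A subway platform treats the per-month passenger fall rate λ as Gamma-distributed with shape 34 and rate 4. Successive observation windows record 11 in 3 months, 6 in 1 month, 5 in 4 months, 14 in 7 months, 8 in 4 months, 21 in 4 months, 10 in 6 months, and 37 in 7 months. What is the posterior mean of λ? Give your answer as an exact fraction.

73/20

Total count: 11 + 6 + 5 + 14 + 8 + 21 + 10 + 37 = 112.
Total exposure: 3 + 1 + 4 + 7 + 4 + 4 + 6 + 7 = 36 months.
The Gamma prior is conjugate for the Poisson rate, so λ | data ~ Gamma(34+112, 4+36) = Gamma(146, 40).
Posterior mean = α'/β' = 146/40 = 73/20.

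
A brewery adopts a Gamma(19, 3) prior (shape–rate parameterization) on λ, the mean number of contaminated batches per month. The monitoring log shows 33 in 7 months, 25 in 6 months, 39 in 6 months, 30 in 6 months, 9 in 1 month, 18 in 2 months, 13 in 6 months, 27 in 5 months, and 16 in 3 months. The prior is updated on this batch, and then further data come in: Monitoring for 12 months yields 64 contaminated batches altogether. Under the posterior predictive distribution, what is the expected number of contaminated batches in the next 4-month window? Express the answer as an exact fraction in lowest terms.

Total count: 33 + 25 + 39 + 30 + 9 + 18 + 13 + 27 + 16 = 210.
Total exposure: 7 + 6 + 6 + 6 + 1 + 2 + 6 + 5 + 3 = 42 months.
After the first batch: Gamma(19 + 210, 3 + 42) = Gamma(229, 45).
Total count 64 over total exposure 12 months.
After the second batch: Gamma(229 + 64, 45 + 12) = Gamma(293, 57).
Predictive mean over a 4-month window = T·E[λ|data] = 4·293/57 = 1172/57.

1172/57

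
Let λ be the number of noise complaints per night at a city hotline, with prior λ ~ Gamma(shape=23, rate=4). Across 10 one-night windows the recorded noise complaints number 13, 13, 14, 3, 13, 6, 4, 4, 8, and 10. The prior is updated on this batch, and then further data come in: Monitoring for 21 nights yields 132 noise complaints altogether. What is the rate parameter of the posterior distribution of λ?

Total count: 13 + 13 + 14 + 3 + 13 + 6 + 4 + 4 + 8 + 10 = 88.
Total exposure: 10 nights.
After the first batch: Gamma(23 + 88, 4 + 10) = Gamma(111, 14).
Total count 132 over total exposure 21 nights.
After the second batch: Gamma(111 + 132, 14 + 21) = Gamma(243, 35).

35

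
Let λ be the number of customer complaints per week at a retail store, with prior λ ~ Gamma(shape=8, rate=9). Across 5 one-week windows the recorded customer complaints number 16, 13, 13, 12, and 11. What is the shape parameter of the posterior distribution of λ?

Total count: 16 + 13 + 13 + 12 + 11 = 65.
Total exposure: 5 weeks.
Conjugate update: add total count to the shape and total exposure to the rate, giving Gamma(73, 14).

73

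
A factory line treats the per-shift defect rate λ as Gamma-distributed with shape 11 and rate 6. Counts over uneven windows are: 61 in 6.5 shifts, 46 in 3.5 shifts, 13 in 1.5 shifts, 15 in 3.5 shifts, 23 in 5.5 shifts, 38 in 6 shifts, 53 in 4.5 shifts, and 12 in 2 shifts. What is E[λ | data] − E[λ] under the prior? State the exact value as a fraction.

Total count: 61 + 46 + 13 + 15 + 23 + 38 + 53 + 12 = 261.
Total exposure: 6.5 + 3.5 + 1.5 + 3.5 + 5.5 + 6 + 4.5 + 2 = 33 shifts.
Posterior: α' = 11 + 261 = 272, β' = 6 + 33 = 39.
Posterior mean = 272/39 = 272/39; prior mean = 11/6 = 11/6. Difference = 272/39 − 11/6 = 401/78.

401/78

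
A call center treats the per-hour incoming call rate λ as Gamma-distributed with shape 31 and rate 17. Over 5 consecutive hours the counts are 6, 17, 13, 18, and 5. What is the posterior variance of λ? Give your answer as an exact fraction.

Total count: 6 + 17 + 13 + 18 + 5 = 59.
Total exposure: 5 hours.
Gamma(α, β) with Poisson data over total exposure Σt gives posterior Gamma(α+Σx, β+Σt) = Gamma(90, 22).
Posterior variance = α'/β'² = 90/484 = 45/242.

45/242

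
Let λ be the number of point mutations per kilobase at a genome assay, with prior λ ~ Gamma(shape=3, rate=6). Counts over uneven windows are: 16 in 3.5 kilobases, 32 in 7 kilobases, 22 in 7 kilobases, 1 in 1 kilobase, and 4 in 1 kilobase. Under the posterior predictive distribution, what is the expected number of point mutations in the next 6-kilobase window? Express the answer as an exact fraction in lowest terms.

Total count: 16 + 32 + 22 + 1 + 4 = 75.
Total exposure: 3.5 + 7 + 7 + 1 + 1 = 19.5 kilobases.
Gamma(α, β) with Poisson data over total exposure Σt gives posterior Gamma(α+Σx, β+Σt) = Gamma(78, 51/2).
Predictive mean over a 6-kilobase window = T·E[λ|data] = 6·78/(51/2) = 312/17.

312/17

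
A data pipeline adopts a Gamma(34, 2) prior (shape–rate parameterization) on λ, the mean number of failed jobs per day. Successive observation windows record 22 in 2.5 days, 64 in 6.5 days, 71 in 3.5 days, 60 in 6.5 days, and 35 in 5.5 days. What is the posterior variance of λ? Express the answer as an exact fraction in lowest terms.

1144/2809

Total count: 22 + 64 + 71 + 60 + 35 = 252.
Total exposure: 2.5 + 6.5 + 3.5 + 6.5 + 5.5 = 24.5 days.
The Gamma prior is conjugate for the Poisson rate, so λ | data ~ Gamma(34+252, 2+24.5) = Gamma(286, 53/2).
Posterior variance = α'/β'² = 286/(2809/4) = 1144/2809.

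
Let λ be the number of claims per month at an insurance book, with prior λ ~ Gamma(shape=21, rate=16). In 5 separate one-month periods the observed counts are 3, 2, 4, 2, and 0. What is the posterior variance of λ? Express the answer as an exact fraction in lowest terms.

32/441

Total count: 3 + 2 + 4 + 2 + 0 = 11.
Total exposure: 5 months.
Gamma(α, β) with Poisson data over total exposure Σt gives posterior Gamma(α+Σx, β+Σt) = Gamma(32, 21).
Posterior variance = α'/β'² = 32/441.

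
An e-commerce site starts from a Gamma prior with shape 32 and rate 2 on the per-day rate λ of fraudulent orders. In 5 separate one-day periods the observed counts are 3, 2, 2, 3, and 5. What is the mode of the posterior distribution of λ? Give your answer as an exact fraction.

46/7

Total count: 3 + 2 + 2 + 3 + 5 = 15.
Total exposure: 5 days.
By Gamma–Poisson conjugacy, the posterior is Gamma(α + Σx, β + Σt) = Gamma(32 + 15, 2 + 5) = Gamma(47, 7).
Posterior mode = (α'−1)/β' = 46/7.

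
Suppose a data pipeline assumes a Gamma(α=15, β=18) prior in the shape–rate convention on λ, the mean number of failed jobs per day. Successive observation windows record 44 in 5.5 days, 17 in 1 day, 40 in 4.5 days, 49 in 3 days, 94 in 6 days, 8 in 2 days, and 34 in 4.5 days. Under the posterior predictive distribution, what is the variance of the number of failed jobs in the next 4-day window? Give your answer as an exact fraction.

233576/7921

Total count: 44 + 17 + 40 + 49 + 94 + 8 + 34 = 286.
Total exposure: 5.5 + 1 + 4.5 + 3 + 6 + 2 + 4.5 = 26.5 days.
Gamma(α, β) with Poisson data over total exposure Σt gives posterior Gamma(α+Σx, β+Σt) = Gamma(301, 89/2).
The posterior predictive for a window of length T is Negative Binomial with variance T·α'·(β'+T)/β'² = 4·301·(97/2)/(7921/4) = 233576/7921.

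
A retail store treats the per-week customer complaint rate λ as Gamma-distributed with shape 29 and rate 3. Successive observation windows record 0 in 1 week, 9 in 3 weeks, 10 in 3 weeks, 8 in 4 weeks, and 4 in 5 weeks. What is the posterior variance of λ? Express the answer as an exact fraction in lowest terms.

60/361

Total count: 0 + 9 + 10 + 8 + 4 = 31.
Total exposure: 1 + 3 + 3 + 4 + 5 = 16 weeks.
Conjugate update: add total count to the shape and total exposure to the rate, giving Gamma(60, 19).
Posterior variance = α'/β'² = 60/361.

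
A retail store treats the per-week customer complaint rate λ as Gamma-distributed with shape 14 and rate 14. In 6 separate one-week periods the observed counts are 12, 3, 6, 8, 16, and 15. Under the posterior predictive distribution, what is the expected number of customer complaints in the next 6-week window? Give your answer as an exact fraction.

111/5

Total count: 12 + 3 + 6 + 8 + 16 + 15 = 60.
Total exposure: 6 weeks.
The Gamma prior is conjugate for the Poisson rate, so λ | data ~ Gamma(14+60, 14+6) = Gamma(74, 20).
Predictive mean over a 6-week window = T·E[λ|data] = 6·74/20 = 111/5.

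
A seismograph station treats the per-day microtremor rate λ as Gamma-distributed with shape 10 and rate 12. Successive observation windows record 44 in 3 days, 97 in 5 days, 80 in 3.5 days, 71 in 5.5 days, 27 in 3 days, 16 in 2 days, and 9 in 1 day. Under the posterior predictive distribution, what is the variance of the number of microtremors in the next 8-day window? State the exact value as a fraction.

Total count: 44 + 97 + 80 + 71 + 27 + 16 + 9 = 344.
Total exposure: 3 + 5 + 3.5 + 5.5 + 3 + 2 + 1 = 23 days.
By Gamma–Poisson conjugacy, the posterior is Gamma(α + Σx, β + Σt) = Gamma(10 + 344, 12 + 23) = Gamma(354, 35).
The posterior predictive for a window of length T is Negative Binomial with variance T·α'·(β'+T)/β'² = 8·354·43/1225 = 121776/1225.

121776/1225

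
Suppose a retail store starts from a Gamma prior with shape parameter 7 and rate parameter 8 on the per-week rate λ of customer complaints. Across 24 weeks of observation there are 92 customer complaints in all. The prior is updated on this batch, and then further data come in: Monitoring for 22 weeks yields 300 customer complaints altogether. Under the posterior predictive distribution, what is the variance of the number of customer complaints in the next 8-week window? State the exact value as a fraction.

16492/243

Total count 92 over total exposure 24 weeks.
After the first batch: Gamma(7 + 92, 8 + 24) = Gamma(99, 32).
Total count 300 over total exposure 22 weeks.
After the second batch: Gamma(99 + 300, 32 + 22) = Gamma(399, 54).
The posterior predictive for a window of length T is Negative Binomial with variance T·α'·(β'+T)/β'² = 8·399·62/2916 = 16492/243.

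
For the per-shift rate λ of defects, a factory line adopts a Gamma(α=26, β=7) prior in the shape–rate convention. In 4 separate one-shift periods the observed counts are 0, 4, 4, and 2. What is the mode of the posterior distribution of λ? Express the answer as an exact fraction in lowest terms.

35/11

Total count: 0 + 4 + 4 + 2 = 10.
Total exposure: 4 shifts.
Conjugate update: add total count to the shape and total exposure to the rate, giving Gamma(36, 11).
Posterior mode = (α'−1)/β' = 35/11.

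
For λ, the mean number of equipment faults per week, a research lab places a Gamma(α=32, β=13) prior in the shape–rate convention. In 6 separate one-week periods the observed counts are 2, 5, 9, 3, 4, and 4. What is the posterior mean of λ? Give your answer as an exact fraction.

59/19

Total count: 2 + 5 + 9 + 3 + 4 + 4 = 27.
Total exposure: 6 weeks.
Posterior: α' = 32 + 27 = 59, β' = 13 + 6 = 19.
Posterior mean = α'/β' = 59/19.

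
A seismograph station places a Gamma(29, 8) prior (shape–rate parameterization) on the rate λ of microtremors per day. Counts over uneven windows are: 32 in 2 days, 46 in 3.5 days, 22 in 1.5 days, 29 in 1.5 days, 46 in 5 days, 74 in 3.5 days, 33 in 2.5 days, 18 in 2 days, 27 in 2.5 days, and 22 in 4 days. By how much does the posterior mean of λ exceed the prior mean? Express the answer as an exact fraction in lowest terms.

55/8

Total count: 32 + 46 + 22 + 29 + 46 + 74 + 33 + 18 + 27 + 22 = 349.
Total exposure: 2 + 3.5 + 1.5 + 1.5 + 5 + 3.5 + 2.5 + 2 + 2.5 + 4 = 28 days.
Gamma(α, β) with Poisson data over total exposure Σt gives posterior Gamma(α+Σx, β+Σt) = Gamma(378, 36).
Posterior mean = 378/36 = 21/2; prior mean = 29/8 = 29/8. Difference = 21/2 − 29/8 = 55/8.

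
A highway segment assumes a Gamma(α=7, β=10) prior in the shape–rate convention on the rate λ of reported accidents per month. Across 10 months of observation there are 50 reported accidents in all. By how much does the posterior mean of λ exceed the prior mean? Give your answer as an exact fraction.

43/20

Total count 50 over total exposure 10 months.
The Gamma prior is conjugate for the Poisson rate, so λ | data ~ Gamma(7+50, 10+10) = Gamma(57, 20).
Posterior mean = 57/20 = 57/20; prior mean = 7/10 = 7/10. Difference = 57/20 − 7/10 = 43/20.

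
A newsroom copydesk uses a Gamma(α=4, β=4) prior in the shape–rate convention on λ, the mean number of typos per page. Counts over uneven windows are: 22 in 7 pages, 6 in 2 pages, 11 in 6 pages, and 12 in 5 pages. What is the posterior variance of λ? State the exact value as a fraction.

55/576

Total count: 22 + 6 + 11 + 12 = 51.
Total exposure: 7 + 2 + 6 + 5 = 20 pages.
Conjugate update: add total count to the shape and total exposure to the rate, giving Gamma(55, 24).
Posterior variance = α'/β'² = 55/576.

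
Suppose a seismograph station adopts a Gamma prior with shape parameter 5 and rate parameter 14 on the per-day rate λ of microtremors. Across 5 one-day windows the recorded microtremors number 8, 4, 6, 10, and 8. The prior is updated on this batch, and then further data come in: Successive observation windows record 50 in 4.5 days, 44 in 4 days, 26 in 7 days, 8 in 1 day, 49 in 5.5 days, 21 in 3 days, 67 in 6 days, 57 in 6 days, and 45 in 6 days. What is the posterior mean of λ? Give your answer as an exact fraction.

204/31

Total count: 8 + 4 + 6 + 10 + 8 = 36.
Total exposure: 5 days.
After the first batch: Gamma(5 + 36, 14 + 5) = Gamma(41, 19).
Total count: 50 + 44 + 26 + 8 + 49 + 21 + 67 + 57 + 45 = 367.
Total exposure: 4.5 + 4 + 7 + 1 + 5.5 + 3 + 6 + 6 + 6 = 43 days.
After the second batch: Gamma(41 + 367, 19 + 43) = Gamma(408, 62).
Posterior mean = α'/β' = 408/62 = 204/31.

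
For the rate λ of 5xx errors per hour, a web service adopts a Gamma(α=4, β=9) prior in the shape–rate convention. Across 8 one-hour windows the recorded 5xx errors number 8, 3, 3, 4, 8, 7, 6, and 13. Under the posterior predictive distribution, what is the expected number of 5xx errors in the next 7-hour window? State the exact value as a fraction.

392/17

Total count: 8 + 3 + 3 + 4 + 8 + 7 + 6 + 13 = 52.
Total exposure: 8 hours.
The Gamma prior is conjugate for the Poisson rate, so λ | data ~ Gamma(4+52, 9+8) = Gamma(56, 17).
Predictive mean over a 7-hour window = T·E[λ|data] = 7·56/17 = 392/17.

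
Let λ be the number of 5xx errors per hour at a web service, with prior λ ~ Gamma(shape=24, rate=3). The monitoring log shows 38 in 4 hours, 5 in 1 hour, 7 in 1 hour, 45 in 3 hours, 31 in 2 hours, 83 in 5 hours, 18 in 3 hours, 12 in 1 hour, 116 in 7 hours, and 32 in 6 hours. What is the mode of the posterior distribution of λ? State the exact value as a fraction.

205/18

Total count: 38 + 5 + 7 + 45 + 31 + 83 + 18 + 12 + 116 + 32 = 387.
Total exposure: 4 + 1 + 1 + 3 + 2 + 5 + 3 + 1 + 7 + 6 = 33 hours.
Gamma(α, β) with Poisson data over total exposure Σt gives posterior Gamma(α+Σx, β+Σt) = Gamma(411, 36).
Posterior mode = (α'−1)/β' = 410/36 = 205/18.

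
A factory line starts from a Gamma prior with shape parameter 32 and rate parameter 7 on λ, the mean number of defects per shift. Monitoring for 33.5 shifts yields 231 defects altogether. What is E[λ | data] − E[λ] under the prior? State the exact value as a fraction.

Total count 231 over total exposure 33.5 shifts.
Posterior: α' = 32 + 231 = 263, β' = 7 + 33.5 = 81/2.
Posterior mean = 263/(81/2) = 526/81; prior mean = 32/7 = 32/7. Difference = 526/81 − 32/7 = 1090/567.

1090/567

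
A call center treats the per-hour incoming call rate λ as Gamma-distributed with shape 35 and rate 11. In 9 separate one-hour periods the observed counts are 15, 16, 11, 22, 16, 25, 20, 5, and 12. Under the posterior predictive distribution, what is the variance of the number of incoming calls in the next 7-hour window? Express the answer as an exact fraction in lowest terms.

33453/400

Total count: 15 + 16 + 11 + 22 + 16 + 25 + 20 + 5 + 12 = 142.
Total exposure: 9 hours.
Posterior: α' = 35 + 142 = 177, β' = 11 + 9 = 20.
The posterior predictive for a window of length T is Negative Binomial with variance T·α'·(β'+T)/β'² = 7·177·27/400 = 33453/400.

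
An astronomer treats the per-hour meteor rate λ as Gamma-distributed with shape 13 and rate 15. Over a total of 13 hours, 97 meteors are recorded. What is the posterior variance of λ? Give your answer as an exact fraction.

Total count 97 over total exposure 13 hours.
The Gamma prior is conjugate for the Poisson rate, so λ | data ~ Gamma(13+97, 15+13) = Gamma(110, 28).
Posterior variance = α'/β'² = 110/784 = 55/392.

55/392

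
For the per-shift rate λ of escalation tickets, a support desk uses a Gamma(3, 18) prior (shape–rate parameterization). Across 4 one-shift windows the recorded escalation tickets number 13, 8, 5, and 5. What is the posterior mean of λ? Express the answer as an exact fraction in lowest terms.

17/11

Total count: 13 + 8 + 5 + 5 = 31.
Total exposure: 4 shifts.
Posterior: α' = 3 + 31 = 34, β' = 18 + 4 = 22.
Posterior mean = α'/β' = 34/22 = 17/11.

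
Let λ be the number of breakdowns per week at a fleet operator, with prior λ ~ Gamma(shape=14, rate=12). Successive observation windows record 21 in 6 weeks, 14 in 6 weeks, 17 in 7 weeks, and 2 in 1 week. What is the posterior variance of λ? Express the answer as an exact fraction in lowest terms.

Total count: 21 + 14 + 17 + 2 = 54.
Total exposure: 6 + 6 + 7 + 1 = 20 weeks.
Gamma(α, β) with Poisson data over total exposure Σt gives posterior Gamma(α+Σx, β+Σt) = Gamma(68, 32).
Posterior variance = α'/β'² = 68/1024 = 17/256.

17/256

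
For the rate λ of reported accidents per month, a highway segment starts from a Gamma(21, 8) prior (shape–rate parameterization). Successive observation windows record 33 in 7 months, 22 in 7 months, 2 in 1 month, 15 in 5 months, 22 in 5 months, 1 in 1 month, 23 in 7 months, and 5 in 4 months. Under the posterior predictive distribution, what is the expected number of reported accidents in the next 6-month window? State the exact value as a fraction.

96/5

Total count: 33 + 22 + 2 + 15 + 22 + 1 + 23 + 5 = 123.
Total exposure: 7 + 7 + 1 + 5 + 5 + 1 + 7 + 4 = 37 months.
By Gamma–Poisson conjugacy, the posterior is Gamma(α + Σx, β + Σt) = Gamma(21 + 123, 8 + 37) = Gamma(144, 45).
Predictive mean over a 6-month window = T·E[λ|data] = 6·144/45 = 96/5.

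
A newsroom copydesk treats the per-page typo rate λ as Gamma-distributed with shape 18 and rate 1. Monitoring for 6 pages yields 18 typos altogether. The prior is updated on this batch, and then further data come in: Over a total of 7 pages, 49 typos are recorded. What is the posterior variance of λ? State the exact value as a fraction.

85/196

Total count 18 over total exposure 6 pages.
After the first batch: Gamma(18 + 18, 1 + 6) = Gamma(36, 7).
Total count 49 over total exposure 7 pages.
After the second batch: Gamma(36 + 49, 7 + 7) = Gamma(85, 14).
Posterior variance = α'/β'² = 85/196.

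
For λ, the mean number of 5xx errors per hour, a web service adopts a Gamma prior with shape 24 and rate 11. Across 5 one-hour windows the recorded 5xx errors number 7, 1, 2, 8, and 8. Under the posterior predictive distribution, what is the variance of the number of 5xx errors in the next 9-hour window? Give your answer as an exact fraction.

Total count: 7 + 1 + 2 + 8 + 8 = 26.
Total exposure: 5 hours.
By Gamma–Poisson conjugacy, the posterior is Gamma(α + Σx, β + Σt) = Gamma(24 + 26, 11 + 5) = Gamma(50, 16).
The posterior predictive for a window of length T is Negative Binomial with variance T·α'·(β'+T)/β'² = 9·50·25/256 = 5625/128.

5625/128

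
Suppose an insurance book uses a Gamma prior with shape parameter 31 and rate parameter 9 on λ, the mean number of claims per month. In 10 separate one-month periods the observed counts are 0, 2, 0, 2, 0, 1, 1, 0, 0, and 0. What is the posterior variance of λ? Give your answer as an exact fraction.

Total count: 0 + 2 + 0 + 2 + 0 + 1 + 1 + 0 + 0 + 0 = 6.
Total exposure: 10 months.
Gamma(α, β) with Poisson data over total exposure Σt gives posterior Gamma(α+Σx, β+Σt) = Gamma(37, 19).
Posterior variance = α'/β'² = 37/361.

37/361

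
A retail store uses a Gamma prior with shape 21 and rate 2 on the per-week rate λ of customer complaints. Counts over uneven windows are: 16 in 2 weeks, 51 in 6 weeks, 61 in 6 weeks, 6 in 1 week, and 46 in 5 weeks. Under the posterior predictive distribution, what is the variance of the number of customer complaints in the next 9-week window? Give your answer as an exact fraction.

56079/484

Total count: 16 + 51 + 61 + 6 + 46 = 180.
Total exposure: 2 + 6 + 6 + 1 + 5 = 20 weeks.
Conjugate update: add total count to the shape and total exposure to the rate, giving Gamma(201, 22).
The posterior predictive for a window of length T is Negative Binomial with variance T·α'·(β'+T)/β'² = 9·201·31/484 = 56079/484.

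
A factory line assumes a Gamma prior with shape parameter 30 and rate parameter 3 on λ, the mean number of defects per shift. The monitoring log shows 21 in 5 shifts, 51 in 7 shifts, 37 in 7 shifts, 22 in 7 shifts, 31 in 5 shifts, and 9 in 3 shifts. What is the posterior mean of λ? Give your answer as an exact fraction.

Total count: 21 + 51 + 37 + 22 + 31 + 9 = 171.
Total exposure: 5 + 7 + 7 + 7 + 5 + 3 = 34 shifts.
Gamma(α, β) with Poisson data over total exposure Σt gives posterior Gamma(α+Σx, β+Σt) = Gamma(201, 37).
Posterior mean = α'/β' = 201/37.

201/37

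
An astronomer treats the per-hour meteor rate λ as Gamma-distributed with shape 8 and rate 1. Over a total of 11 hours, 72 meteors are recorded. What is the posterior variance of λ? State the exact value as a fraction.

5/9

Total count 72 over total exposure 11 hours.
By Gamma–Poisson conjugacy, the posterior is Gamma(α + Σx, β + Σt) = Gamma(8 + 72, 1 + 11) = Gamma(80, 12).
Posterior variance = α'/β'² = 80/144 = 5/9.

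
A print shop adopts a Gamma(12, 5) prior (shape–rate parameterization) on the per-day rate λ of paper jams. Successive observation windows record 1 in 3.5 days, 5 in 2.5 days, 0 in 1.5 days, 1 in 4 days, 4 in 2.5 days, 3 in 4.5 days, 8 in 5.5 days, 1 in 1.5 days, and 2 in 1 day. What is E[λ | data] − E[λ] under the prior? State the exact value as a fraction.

Total count: 1 + 5 + 0 + 1 + 4 + 3 + 8 + 1 + 2 = 25.
Total exposure: 3.5 + 2.5 + 1.5 + 4 + 2.5 + 4.5 + 5.5 + 1.5 + 1 = 26.5 days.
Posterior: α' = 12 + 25 = 37, β' = 5 + 26.5 = 63/2.
Posterior mean = 37/(63/2) = 74/63; prior mean = 12/5 = 12/5. Difference = 74/63 − 12/5 = -386/315.

-386/315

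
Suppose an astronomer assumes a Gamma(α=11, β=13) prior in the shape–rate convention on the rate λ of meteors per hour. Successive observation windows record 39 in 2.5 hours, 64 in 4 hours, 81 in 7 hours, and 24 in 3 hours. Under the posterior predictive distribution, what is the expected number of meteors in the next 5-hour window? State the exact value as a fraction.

Total count: 39 + 64 + 81 + 24 = 208.
Total exposure: 2.5 + 4 + 7 + 3 = 16.5 hours.
Conjugate update: add total count to the shape and total exposure to the rate, giving Gamma(219, 59/2).
Predictive mean over a 5-hour window = T·E[λ|data] = 5·219/(59/2) = 2190/59.

2190/59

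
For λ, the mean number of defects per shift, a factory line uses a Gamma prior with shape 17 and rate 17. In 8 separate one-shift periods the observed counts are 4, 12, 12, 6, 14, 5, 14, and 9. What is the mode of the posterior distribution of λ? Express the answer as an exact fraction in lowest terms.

Total count: 4 + 12 + 12 + 6 + 14 + 5 + 14 + 9 = 76.
Total exposure: 8 shifts.
Gamma(α, β) with Poisson data over total exposure Σt gives posterior Gamma(α+Σx, β+Σt) = Gamma(93, 25).
Posterior mode = (α'−1)/β' = 92/25.

92/25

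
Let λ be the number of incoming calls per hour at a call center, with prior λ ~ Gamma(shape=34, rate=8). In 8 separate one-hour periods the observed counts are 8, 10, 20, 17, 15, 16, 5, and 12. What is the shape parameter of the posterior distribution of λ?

Total count: 8 + 10 + 20 + 17 + 15 + 16 + 5 + 12 = 103.
Total exposure: 8 hours.
The Gamma prior is conjugate for the Poisson rate, so λ | data ~ Gamma(34+103, 8+8) = Gamma(137, 16).

137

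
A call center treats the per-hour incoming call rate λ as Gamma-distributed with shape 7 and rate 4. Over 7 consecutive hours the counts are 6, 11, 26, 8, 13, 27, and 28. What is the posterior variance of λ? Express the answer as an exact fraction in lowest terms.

Total count: 6 + 11 + 26 + 8 + 13 + 27 + 28 = 119.
Total exposure: 7 hours.
Conjugate update: add total count to the shape and total exposure to the rate, giving Gamma(126, 11).
Posterior variance = α'/β'² = 126/121.

126/121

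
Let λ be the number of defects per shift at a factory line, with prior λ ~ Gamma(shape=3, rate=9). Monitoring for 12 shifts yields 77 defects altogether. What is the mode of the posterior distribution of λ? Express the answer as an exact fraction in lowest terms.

79/21

Total count 77 over total exposure 12 shifts.
The Gamma prior is conjugate for the Poisson rate, so λ | data ~ Gamma(3+77, 9+12) = Gamma(80, 21).
Posterior mode = (α'−1)/β' = 79/21.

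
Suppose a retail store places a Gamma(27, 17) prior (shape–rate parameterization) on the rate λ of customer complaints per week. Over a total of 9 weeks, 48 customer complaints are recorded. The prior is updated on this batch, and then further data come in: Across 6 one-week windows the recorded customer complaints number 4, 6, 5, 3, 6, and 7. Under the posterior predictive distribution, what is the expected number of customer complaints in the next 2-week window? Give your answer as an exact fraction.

53/8

Total count 48 over total exposure 9 weeks.
After the first batch: Gamma(27 + 48, 17 + 9) = Gamma(75, 26).
Total count: 4 + 6 + 5 + 3 + 6 + 7 = 31.
Total exposure: 6 weeks.
After the second batch: Gamma(75 + 31, 26 + 6) = Gamma(106, 32).
Predictive mean over a 2-week window = T·E[λ|data] = 2·106/32 = 53/8.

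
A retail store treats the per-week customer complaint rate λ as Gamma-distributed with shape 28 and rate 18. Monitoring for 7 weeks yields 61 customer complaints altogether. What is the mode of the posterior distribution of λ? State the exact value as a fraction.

Total count 61 over total exposure 7 weeks.
Gamma(α, β) with Poisson data over total exposure Σt gives posterior Gamma(α+Σx, β+Σt) = Gamma(89, 25).
Posterior mode = (α'−1)/β' = 88/25.

88/25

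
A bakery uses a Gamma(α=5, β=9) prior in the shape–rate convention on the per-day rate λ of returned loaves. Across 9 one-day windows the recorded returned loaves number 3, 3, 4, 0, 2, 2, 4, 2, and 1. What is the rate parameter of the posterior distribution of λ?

Total count: 3 + 3 + 4 + 0 + 2 + 2 + 4 + 2 + 1 = 21.
Total exposure: 9 days.
Conjugate update: add total count to the shape and total exposure to the rate, giving Gamma(26, 18).

18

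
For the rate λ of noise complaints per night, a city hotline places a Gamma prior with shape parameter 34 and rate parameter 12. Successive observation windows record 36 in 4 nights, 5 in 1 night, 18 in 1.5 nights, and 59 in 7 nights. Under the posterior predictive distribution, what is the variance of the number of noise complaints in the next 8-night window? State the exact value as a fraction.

Total count: 36 + 5 + 18 + 59 = 118.
Total exposure: 4 + 1 + 1.5 + 7 = 13.5 nights.
Conjugate update: add total count to the shape and total exposure to the rate, giving Gamma(152, 51/2).
The posterior predictive for a window of length T is Negative Binomial with variance T·α'·(β'+T)/β'² = 8·152·(67/2)/(2601/4) = 162944/2601.

162944/2601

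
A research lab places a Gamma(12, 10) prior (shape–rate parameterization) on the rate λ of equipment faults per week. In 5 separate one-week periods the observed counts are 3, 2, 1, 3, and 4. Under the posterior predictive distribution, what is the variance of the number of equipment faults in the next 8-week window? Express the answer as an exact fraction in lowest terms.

184/9

Total count: 3 + 2 + 1 + 3 + 4 = 13.
Total exposure: 5 weeks.
By Gamma–Poisson conjugacy, the posterior is Gamma(α + Σx, β + Σt) = Gamma(12 + 13, 10 + 5) = Gamma(25, 15).
The posterior predictive for a window of length T is Negative Binomial with variance T·α'·(β'+T)/β'² = 8·25·23/225 = 184/9.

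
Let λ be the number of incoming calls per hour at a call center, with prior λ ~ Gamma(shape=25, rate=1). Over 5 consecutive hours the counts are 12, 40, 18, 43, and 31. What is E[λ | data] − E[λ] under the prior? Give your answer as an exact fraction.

Total count: 12 + 40 + 18 + 43 + 31 = 144.
Total exposure: 5 hours.
Posterior: α' = 25 + 144 = 169, β' = 1 + 5 = 6.
Posterior mean = 169/6 = 169/6; prior mean = 25/1 = 25. Difference = 169/6 − 25 = 19/6.

19/6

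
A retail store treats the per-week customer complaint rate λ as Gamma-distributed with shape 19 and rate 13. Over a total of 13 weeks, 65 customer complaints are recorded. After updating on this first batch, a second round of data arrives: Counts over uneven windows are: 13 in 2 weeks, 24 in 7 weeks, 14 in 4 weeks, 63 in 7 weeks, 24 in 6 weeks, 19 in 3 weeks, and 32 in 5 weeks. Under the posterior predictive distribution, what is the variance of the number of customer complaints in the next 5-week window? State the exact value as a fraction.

Total count 65 over total exposure 13 weeks.
After the first batch: Gamma(19 + 65, 13 + 13) = Gamma(84, 26).
Total count: 13 + 24 + 14 + 63 + 24 + 19 + 32 = 189.
Total exposure: 2 + 7 + 4 + 7 + 6 + 3 + 5 = 34 weeks.
After the second batch: Gamma(84 + 189, 26 + 34) = Gamma(273, 60).
The posterior predictive for a window of length T is Negative Binomial with variance T·α'·(β'+T)/β'² = 5·273·65/3600 = 1183/48.

1183/48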